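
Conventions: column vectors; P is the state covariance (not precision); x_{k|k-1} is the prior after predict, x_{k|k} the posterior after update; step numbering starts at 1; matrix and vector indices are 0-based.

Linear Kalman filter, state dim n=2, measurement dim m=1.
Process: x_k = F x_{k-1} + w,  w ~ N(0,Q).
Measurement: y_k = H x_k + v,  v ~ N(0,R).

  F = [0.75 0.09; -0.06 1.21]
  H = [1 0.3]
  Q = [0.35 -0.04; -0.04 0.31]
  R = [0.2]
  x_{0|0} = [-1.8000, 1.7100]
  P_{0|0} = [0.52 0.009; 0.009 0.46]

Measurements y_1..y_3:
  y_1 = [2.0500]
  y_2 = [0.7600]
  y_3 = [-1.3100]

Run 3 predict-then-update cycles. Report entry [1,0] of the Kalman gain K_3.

K[1,0] = 0.7474

step 1: x^-=[-1.1961, 2.1771]  P^-=[0.6474 -0.0052; -0.0052 0.9841]  S=[0.9329]  K=[0.6923; 0.3109]  nu=[2.5930]  x^+=[0.5991, 2.9832]  P^+=[0.2003 -0.2060; -0.2060 0.8939]
step 2: x^-=[0.7178, 3.5738]  P^-=[0.4421 -0.1375; -0.1375 1.6494]  S=[0.7080]  K=[0.5661; 0.5047]  nu=[-1.0300]  x^+=[0.1347, 3.0540]  P^+=[0.2152 -0.3398; -0.3398 1.4690]
step 3: x^-=[0.3759, 3.6872]  P^-=[0.4371 -0.1962; -0.1962 2.5109]  S=[0.7453]  K=[0.5074; 0.7474]  nu=[-2.7921]  x^+=[-1.0409, 1.6004]  P^+=[0.2452 -0.4789; -0.4789 2.0946]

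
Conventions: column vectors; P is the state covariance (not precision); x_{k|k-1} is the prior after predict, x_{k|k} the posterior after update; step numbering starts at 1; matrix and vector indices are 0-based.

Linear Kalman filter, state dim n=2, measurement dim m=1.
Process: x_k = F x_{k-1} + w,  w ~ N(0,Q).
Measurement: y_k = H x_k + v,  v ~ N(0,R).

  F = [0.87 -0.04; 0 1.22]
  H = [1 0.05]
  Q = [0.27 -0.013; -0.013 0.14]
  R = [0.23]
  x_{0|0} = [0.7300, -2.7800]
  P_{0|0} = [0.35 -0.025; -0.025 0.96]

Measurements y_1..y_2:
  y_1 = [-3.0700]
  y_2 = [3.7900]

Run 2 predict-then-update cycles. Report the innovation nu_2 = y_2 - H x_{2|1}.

step 1: x^-=[0.7463, -3.3916]  P^-=[0.5382 -0.0864; -0.0864 1.5689]  S=[0.7635]  K=[0.6993; -0.0104]  nu=[-3.6467]  x^+=[-1.8037, -3.3537]  P^+=[0.1649 -0.0808; -0.0808 1.5688]
step 2: x^-=[-1.4351, -4.0915]  P^-=[0.4029 -0.1754; -0.1754 2.4750]  S=[0.6216]  K=[0.6341; -0.0830]  nu=[5.4297]  x^+=[2.0080, -4.5422]  P^+=[0.1530 -0.1426; -0.1426 2.4707]

innov = [5.4297]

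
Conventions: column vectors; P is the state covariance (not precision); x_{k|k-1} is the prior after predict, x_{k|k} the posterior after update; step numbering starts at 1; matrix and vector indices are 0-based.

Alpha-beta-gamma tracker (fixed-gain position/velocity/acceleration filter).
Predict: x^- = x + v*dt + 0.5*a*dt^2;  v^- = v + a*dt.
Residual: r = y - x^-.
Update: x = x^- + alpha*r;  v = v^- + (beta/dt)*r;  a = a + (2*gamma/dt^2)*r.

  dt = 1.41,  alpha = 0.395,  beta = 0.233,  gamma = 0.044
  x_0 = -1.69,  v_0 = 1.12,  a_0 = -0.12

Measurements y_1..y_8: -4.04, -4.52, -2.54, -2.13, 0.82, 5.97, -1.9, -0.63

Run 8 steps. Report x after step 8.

step 1: x_pred=-0.2301  r=-3.8099  x^+=-1.7350  v^+=0.3212  a^+=-0.2886
step 2: x_pred=-1.5690  r=-2.9510  x^+=-2.7346  v^+=-0.5734  a^+=-0.4193
step 3: x_pred=-3.9599  r=1.4199  x^+=-3.3991  v^+=-0.9299  a^+=-0.3564
step 4: x_pred=-5.0645  r=2.9345  x^+=-3.9054  v^+=-0.9475  a^+=-0.2265
step 5: x_pred=-5.4666  r=6.2866  x^+=-2.9834  v^+=-0.2281  a^+=0.0517
step 6: x_pred=-3.2535  r=9.2235  x^+=0.3898  v^+=1.3691  a^+=0.4600
step 7: x_pred=2.7774  r=-4.6774  x^+=0.9298  v^+=1.2447  a^+=0.2530
step 8: x_pred=2.9364  r=-3.5664  x^+=1.5277  v^+=1.0121  a^+=0.0951

x_post = 1.5277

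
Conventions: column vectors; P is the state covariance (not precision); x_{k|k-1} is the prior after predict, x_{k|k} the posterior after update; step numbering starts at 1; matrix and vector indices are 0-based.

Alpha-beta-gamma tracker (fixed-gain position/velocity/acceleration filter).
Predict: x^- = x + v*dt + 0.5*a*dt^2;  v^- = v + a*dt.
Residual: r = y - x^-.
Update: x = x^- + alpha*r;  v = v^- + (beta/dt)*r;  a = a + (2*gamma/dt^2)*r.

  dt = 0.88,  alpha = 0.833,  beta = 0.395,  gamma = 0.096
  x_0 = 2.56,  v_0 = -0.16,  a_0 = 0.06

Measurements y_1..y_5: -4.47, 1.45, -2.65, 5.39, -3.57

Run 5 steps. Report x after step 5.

step 1: x_pred=2.4424  r=-6.9124  x^+=-3.3156  v^+=-3.2099  a^+=-1.6538
step 2: x_pred=-6.7807  r=8.2307  x^+=0.0755  v^+=-0.9708  a^+=0.3869
step 3: x_pred=-0.6291  r=-2.0209  x^+=-2.3125  v^+=-1.5375  a^+=-0.1142
step 4: x_pred=-3.7097  r=9.0997  x^+=3.8703  v^+=2.4465  a^+=2.1419
step 5: x_pred=6.8526  r=-10.4226  x^+=-1.8294  v^+=-0.3469  a^+=-0.4422

x_post = -1.8294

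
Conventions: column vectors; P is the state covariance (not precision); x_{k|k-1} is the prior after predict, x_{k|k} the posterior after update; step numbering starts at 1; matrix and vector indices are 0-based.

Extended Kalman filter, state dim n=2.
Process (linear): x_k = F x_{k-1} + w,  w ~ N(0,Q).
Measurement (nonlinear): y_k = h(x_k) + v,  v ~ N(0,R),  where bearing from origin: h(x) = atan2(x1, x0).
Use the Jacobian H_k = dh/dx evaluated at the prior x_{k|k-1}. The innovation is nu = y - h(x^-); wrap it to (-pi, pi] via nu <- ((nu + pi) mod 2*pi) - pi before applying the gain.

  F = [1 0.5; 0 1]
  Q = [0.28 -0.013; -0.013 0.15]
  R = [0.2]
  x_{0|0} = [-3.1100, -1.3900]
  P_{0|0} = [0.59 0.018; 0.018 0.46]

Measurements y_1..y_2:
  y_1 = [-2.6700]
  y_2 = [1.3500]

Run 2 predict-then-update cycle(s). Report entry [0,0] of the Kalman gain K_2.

K[0,0] = 0.0231

step 1: x^-=[-3.8050, -1.3900]  P^-=[1.0030 0.2350; 0.2350 0.6100]  H_jac=[0.0847 -0.2319]  S=[0.2308]  K=[0.1320; -0.5267]  nu=[0.1213]  x^+=[-3.7890, -1.4539]  P^+=[0.9990 0.2510; 0.2510 0.5460]
step 2: x^-=[-4.5159, -1.4539]  P^-=[1.6665 0.5110; 0.5110 0.6960]  H_jac=[0.0646 -0.2006]  S=[0.2217]  K=[0.0231; -0.4809]  nu=[-2.1031]  x^+=[-4.5645, -0.4425]  P^+=[1.6664 0.5135; 0.5135 0.6447]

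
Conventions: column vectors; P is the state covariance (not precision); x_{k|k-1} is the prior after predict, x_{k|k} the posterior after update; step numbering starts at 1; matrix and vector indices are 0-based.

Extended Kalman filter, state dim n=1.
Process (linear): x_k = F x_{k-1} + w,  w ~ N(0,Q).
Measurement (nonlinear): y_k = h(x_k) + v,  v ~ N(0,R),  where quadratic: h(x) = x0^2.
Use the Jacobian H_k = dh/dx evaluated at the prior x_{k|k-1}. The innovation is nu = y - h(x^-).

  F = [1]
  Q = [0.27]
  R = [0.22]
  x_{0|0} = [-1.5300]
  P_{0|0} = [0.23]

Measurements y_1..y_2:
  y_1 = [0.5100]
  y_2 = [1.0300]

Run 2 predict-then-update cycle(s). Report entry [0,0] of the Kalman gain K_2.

K[0,0] = -0.4330

step 1: x^-=[-1.5300]  P^-=[0.5000]  H_jac=[-3.0600]  S=[4.9018]  K=[-0.3121]  nu=[-1.8309]  x^+=[-0.9585]  P^+=[0.0224]
step 2: x^-=[-0.9585]  P^-=[0.2924]  H_jac=[-1.9170]  S=[1.2947]  K=[-0.4330]  nu=[0.1112]  x^+=[-1.0067]  P^+=[0.0497]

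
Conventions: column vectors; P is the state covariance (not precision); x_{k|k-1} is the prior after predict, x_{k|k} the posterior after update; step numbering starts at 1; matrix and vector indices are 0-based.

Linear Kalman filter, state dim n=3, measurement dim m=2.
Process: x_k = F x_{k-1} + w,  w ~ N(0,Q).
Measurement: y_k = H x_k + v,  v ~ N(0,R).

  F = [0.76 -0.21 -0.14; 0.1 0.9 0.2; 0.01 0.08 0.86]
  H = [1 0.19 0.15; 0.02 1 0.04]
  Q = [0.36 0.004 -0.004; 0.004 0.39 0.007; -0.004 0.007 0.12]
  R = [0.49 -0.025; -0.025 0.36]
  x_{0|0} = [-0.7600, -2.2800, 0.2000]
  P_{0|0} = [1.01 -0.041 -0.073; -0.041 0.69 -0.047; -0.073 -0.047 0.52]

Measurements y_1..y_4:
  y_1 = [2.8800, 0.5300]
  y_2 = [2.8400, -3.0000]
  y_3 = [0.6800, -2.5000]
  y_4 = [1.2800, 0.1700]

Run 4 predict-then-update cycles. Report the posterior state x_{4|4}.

x_post = [1.5798, -0.6184, -0.2858]

step 1: x^-=[-0.1268, -2.0880, -0.0180]  P^-=[1.0099 -0.0936 -0.1115; -0.0936 0.9526 0.1029; -0.1115 0.1029 0.5013]  S=[1.4824 0.0967; 0.0967 1.3181]  K=[0.6650 -0.1078; 0.0222 0.7228; -0.0174 0.0928]  nu=[3.4062, 2.6213]  x^+=[1.8557, -0.1177, 0.1662]  P^+=[0.3529 -0.0590 -0.0874; -0.0590 0.2602 0.0160; -0.0874 0.0160 0.4898]
step 2: x^-=[1.4118, 0.1129, 0.1521]  P^-=[0.6233 -0.0859 -0.1282; -0.0859 0.6155 0.1143; -0.1282 0.1143 0.4846]  S=[1.0818 0.0336; 0.0336 0.9820]  K=[0.5463 -0.0987; 0.0250 0.6288; -0.0354 0.1347]  nu=[1.3840, -3.1472]  x^+=[2.4785, -1.8315, -0.3209]  P^+=[0.2944 -0.0512 -0.0968; -0.0512 0.2255 0.0327; -0.0968 0.0327 0.4657]
step 3: x^-=[2.3132, -1.4647, -0.3977]  P^-=[0.5880 -0.0821 -0.1340; -0.0821 0.5929 0.1201; -0.1340 0.1201 0.4687]  S=[1.0454 0.0330; 0.0330 0.9600]  K=[0.5314 -0.0971; 0.0269 0.6200; -0.0437 0.1433]  nu=[-1.2953, -1.0656]  x^+=[1.7284, -2.1602, -0.4939]  P^+=[0.2872 -0.0500 -0.0991; -0.0500 0.2220 0.0368; -0.0991 0.0368 0.4474]
step 4: x^-=[1.8364, -1.8701, -0.5803]  P^-=[0.5836 -0.0817 -0.1340; -0.0817 0.5909 0.1197; -0.1340 0.1197 0.4556]  S=[1.0408 0.0328; 0.0328 0.9580]  K=[0.5296 -0.0968; 0.0271 0.6192; -0.0457 0.1427]  nu=[-0.1140, 2.0266]  x^+=[1.5798, -0.6184, -0.2858]  P^+=[0.2861 -0.0499 -0.0982; -0.0499 0.2217 0.0371; -0.0982 0.0371 0.4343]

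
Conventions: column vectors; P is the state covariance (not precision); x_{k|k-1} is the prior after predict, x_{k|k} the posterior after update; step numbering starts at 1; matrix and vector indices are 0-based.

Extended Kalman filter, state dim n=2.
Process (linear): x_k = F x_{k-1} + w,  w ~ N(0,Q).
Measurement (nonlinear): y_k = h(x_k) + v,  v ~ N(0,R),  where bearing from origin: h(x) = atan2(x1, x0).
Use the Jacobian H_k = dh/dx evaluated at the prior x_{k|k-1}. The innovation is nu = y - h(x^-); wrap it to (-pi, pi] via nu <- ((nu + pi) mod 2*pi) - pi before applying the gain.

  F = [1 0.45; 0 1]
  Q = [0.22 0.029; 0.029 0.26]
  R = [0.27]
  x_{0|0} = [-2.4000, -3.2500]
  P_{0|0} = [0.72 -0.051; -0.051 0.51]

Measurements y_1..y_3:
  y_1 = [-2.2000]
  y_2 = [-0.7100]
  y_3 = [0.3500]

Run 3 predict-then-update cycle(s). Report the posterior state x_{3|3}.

step 1: x^-=[-3.8625, -3.2500]  P^-=[0.9974 0.2075; 0.2075 0.7700]  H_jac=[0.1275 -0.1516]  S=[0.2959]  K=[0.3236; -0.3050]  nu=[0.2421]  x^+=[-3.7842, -3.3238]  P^+=[0.9664 0.2367; 0.2367 0.7425]
step 2: x^-=[-5.2799, -3.3238]  P^-=[1.5498 0.5998; 0.5998 1.0025]  H_jac=[0.0854 -0.1356]  S=[0.2858]  K=[0.1783; -0.2965]  nu=[1.8697]  x^+=[-4.9465, -3.8782]  P^+=[1.5407 0.6149; 0.6149 0.9773]
step 3: x^-=[-6.6917, -3.8782]  P^-=[2.5120 1.0837; 1.0837 1.2373]  H_jac=[0.0648 -0.1119]  S=[0.2803]  K=[0.1485; -0.2431]  nu=[2.9663]  x^+=[-6.2511, -4.5994]  P^+=[2.5059 1.0939; 1.0939 1.2208]

x_post = [-6.2511, -4.5994]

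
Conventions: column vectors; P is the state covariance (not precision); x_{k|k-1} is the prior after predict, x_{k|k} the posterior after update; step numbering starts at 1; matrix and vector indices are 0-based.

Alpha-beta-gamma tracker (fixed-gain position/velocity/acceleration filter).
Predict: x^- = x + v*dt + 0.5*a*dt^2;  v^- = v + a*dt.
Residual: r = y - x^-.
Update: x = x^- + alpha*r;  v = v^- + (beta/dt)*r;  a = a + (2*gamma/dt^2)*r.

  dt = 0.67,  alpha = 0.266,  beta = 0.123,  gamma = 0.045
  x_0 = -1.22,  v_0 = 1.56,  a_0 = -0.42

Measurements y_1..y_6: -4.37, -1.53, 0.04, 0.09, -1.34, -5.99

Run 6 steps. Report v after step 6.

step 1: x_pred=-0.2691  r=-4.1009  x^+=-1.3599  v^+=0.5257  a^+=-1.2422
step 2: x_pred=-1.2865  r=-0.2435  x^+=-1.3513  v^+=-0.3512  a^+=-1.2910
step 3: x_pred=-1.8764  r=1.9164  x^+=-1.3666  v^+=-0.8644  a^+=-0.9068
step 4: x_pred=-2.1493  r=2.2393  x^+=-1.5536  v^+=-1.0609  a^+=-0.4579
step 5: x_pred=-2.3672  r=1.0272  x^+=-2.0940  v^+=-1.1791  a^+=-0.2519
step 6: x_pred=-2.9405  r=-3.0495  x^+=-3.7516  v^+=-1.9077  a^+=-0.8633

v_post = -1.9077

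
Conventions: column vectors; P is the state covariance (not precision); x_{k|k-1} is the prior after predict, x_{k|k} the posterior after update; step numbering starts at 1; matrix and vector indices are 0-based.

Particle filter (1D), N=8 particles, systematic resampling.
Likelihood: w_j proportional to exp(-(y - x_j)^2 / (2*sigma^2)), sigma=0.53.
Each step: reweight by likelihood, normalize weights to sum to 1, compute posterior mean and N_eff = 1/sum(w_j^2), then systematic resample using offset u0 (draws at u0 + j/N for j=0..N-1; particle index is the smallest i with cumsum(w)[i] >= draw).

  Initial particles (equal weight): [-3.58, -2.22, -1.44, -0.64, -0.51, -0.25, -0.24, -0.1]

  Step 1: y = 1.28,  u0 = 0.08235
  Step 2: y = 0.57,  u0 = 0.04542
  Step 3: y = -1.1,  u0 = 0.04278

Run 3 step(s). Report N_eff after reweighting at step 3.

N_eff = 7.5485

step 1: w=[0.0000, 0.0000, 0.0000, 0.0201, 0.0474, 0.2204, 0.2327, 0.4794]  mean=-0.1960  Neff=2.9836  idx=[5, 5, 6, 6, 7, 7, 7, 7]
step 2: w=[0.0999, 0.0999, 0.1028, 0.1028, 0.1487, 0.1487, 0.1487, 0.1487]  mean=-0.1587  Neff=7.7227  idx=[0, 1, 2, 4, 4, 5, 6, 7]
step 3: w=[0.1661, 0.1661, 0.1611, 0.1013, 0.1013, 0.1013, 0.1013, 0.1013]  mean=-0.1724  Neff=7.5485  idx=[0, 1, 1, 2, 3, 4, 5, 7]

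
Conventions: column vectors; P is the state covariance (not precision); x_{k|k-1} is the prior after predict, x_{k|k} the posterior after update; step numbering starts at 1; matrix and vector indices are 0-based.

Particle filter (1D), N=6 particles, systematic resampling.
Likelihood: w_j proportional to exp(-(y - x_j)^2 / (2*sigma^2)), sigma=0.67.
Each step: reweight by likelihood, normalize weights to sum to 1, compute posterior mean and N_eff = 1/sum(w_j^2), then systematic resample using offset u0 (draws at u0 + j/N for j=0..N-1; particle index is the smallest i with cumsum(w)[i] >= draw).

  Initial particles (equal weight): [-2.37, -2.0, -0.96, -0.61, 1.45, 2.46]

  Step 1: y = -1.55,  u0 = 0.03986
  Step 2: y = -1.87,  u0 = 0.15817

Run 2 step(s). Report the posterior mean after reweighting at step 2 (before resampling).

post_mean = -1.9132

step 1: w=[0.2035, 0.3435, 0.2921, 0.1609, 0.0000, 0.0000]  mean=-1.5479  Neff=3.6954  idx=[0, 1, 1, 1, 2, 3]
step 2: w=[0.1773, 0.2299, 0.2299, 0.2299, 0.0931, 0.0400]  mean=-1.9132  Neff=4.9944  idx=[0, 1, 2, 3, 3, 5]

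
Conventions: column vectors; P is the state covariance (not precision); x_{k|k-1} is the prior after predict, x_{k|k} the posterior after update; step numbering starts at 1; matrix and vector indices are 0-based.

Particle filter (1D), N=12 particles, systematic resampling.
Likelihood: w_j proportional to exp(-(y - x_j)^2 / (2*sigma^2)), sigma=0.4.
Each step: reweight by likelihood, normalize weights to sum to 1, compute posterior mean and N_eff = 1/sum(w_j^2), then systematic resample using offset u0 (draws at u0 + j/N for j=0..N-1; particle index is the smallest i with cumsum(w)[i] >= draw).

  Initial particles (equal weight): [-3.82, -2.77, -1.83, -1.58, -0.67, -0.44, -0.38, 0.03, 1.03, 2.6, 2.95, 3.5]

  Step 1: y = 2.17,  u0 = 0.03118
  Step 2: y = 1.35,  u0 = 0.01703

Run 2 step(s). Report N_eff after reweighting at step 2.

step 1: w=[0.0000, 0.0000, 0.0000, 0.0000, 0.0000, 0.0000, 0.0000, 0.0000, 0.0235, 0.7669, 0.2042, 0.0054]  mean=2.6394  Neff=1.5864  idx=[9, 9, 9, 9, 9, 9, 9, 9, 9, 9, 10, 10]
step 2: w=[0.0991, 0.0991, 0.0991, 0.0991, 0.0991, 0.0991, 0.0991, 0.0991, 0.0991, 0.0991, 0.0044, 0.0044]  mean=2.6031  Neff=10.1739  idx=[0, 1, 1, 2, 3, 4, 5, 6, 6, 7, 8, 9]

N_eff = 10.1739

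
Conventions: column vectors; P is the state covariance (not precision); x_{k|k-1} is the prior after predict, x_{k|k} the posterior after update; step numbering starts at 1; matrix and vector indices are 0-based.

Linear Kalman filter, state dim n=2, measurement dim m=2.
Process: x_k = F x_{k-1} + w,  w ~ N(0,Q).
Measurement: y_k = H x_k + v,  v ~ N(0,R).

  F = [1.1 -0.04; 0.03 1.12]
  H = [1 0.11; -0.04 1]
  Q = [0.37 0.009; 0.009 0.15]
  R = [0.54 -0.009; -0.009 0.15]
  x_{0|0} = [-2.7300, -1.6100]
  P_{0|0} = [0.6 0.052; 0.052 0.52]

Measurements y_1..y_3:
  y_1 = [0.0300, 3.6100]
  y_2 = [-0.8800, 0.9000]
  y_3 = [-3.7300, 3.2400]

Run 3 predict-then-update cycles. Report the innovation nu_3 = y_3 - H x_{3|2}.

innov = [-2.5985, 1.4521]

step 1: x^-=[-2.9386, -1.8851]  P^-=[1.0923 0.0695; 0.0695 0.8063]  S=[1.6573 0.1052; 0.1052 0.9525]  K=[0.6666 -0.0465; 0.0422 0.8389]  nu=[3.1760, 5.3776]  x^+=[-1.0716, 2.7604]  P^+=[0.3602 0.0014; 0.0014 0.1255]
step 2: x^-=[-1.2892, 3.0595]  P^-=[0.8060 0.0170; 0.0170 0.3079]  S=[1.3534 0.0096; 0.0096 0.4578]  K=[0.5972 -0.0457; 0.0329 0.6703]  nu=[0.0727, -2.2111]  x^+=[-1.1447, 1.5797]  P^+=[0.3228 0.0007; 0.0007 0.1003]
step 3: x^-=[-1.3224, 1.7350]  P^-=[0.7607 0.0160; 0.0160 0.2761]  S=[1.3076 0.0069; 0.0069 0.4261]  K=[0.5834 -0.0433; 0.0321 0.6461]  nu=[-2.5985, 1.4521]  x^+=[-2.9010, 2.5898]  P^+=[0.3153 0.0009; 0.0009 0.0967]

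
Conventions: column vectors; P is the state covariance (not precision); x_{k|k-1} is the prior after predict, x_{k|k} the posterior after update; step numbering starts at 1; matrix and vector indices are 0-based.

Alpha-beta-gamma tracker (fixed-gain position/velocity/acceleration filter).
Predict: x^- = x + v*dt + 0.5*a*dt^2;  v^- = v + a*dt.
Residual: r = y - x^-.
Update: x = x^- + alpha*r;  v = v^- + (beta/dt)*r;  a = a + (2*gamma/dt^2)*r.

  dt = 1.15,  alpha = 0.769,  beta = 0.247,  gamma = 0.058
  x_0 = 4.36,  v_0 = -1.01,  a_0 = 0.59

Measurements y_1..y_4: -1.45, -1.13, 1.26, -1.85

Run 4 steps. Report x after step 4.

step 1: x_pred=3.5886  r=-5.0386  x^+=-0.2861  v^+=-1.4137  a^+=0.1480
step 2: x_pred=-1.8139  r=0.6839  x^+=-1.2880  v^+=-1.0966  a^+=0.2080
step 3: x_pred=-2.4115  r=3.6715  x^+=0.4119  v^+=-0.0687  a^+=0.5301
step 4: x_pred=0.6833  r=-2.5333  x^+=-1.2648  v^+=-0.0033  a^+=0.3079

x_post = -1.2648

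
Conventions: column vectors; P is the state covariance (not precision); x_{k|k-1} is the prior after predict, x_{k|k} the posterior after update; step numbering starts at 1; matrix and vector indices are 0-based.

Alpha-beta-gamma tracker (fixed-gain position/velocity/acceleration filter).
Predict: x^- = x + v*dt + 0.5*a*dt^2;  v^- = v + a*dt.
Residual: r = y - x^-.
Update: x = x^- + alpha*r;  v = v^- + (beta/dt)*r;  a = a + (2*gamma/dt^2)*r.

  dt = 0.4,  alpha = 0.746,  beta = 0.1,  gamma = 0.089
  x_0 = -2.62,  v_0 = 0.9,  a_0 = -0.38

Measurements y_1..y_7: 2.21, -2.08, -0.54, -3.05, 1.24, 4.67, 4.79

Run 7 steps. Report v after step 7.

v_post = 2.3763

step 1: x_pred=-2.2904  r=4.5004  x^+=1.0669  v^+=1.8731  a^+=4.6267
step 2: x_pred=2.1863  r=-4.2663  x^+=-0.9964  v^+=2.6572  a^+=-0.1195
step 3: x_pred=0.0570  r=-0.5970  x^+=-0.3884  v^+=2.4602  a^+=-0.7836
step 4: x_pred=0.5330  r=-3.5830  x^+=-2.1399  v^+=1.2509  a^+=-4.7697
step 5: x_pred=-2.0211  r=3.2611  x^+=0.4117  v^+=0.1583  a^+=-1.1417
step 6: x_pred=0.3837  r=4.2863  x^+=3.5813  v^+=0.7732  a^+=3.6268
step 7: x_pred=4.1807  r=0.6093  x^+=4.6352  v^+=2.3763  a^+=4.3046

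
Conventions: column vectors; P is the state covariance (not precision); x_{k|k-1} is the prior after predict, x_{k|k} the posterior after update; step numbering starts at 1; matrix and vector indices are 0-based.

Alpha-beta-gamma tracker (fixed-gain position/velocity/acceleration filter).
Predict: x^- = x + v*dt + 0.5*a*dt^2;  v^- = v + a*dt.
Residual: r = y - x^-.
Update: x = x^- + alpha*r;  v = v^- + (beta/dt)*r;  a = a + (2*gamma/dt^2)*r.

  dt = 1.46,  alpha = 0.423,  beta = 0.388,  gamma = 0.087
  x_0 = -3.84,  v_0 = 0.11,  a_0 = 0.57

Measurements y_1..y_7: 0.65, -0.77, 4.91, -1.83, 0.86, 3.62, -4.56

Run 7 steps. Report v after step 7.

step 1: x_pred=-3.0719  r=3.7219  x^+=-1.4975  v^+=1.9313  a^+=0.8738
step 2: x_pred=2.2535  r=-3.0235  x^+=0.9746  v^+=2.4036  a^+=0.6270
step 3: x_pred=5.1520  r=-0.2420  x^+=5.0497  v^+=3.2547  a^+=0.6073
step 4: x_pred=10.4487  r=-12.2787  x^+=5.2548  v^+=0.8782  a^+=-0.3950
step 5: x_pred=6.1159  r=-5.2559  x^+=3.8927  v^+=-1.0954  a^+=-0.8241
step 6: x_pred=1.4151  r=2.2049  x^+=2.3478  v^+=-1.7126  a^+=-0.6441
step 7: x_pred=-0.8390  r=-3.7210  x^+=-2.4130  v^+=-3.6418  a^+=-0.9478

v_post = -3.6418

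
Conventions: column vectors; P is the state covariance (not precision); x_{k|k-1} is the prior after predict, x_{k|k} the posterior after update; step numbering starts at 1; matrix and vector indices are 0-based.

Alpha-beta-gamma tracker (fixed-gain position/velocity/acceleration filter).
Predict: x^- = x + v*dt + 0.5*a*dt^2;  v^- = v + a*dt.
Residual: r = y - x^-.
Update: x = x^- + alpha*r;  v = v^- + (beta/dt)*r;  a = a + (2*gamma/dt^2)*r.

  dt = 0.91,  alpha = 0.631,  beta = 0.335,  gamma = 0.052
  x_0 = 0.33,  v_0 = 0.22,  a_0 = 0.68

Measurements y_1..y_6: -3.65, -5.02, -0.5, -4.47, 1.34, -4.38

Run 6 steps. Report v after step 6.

v_post = 0.3605

step 1: x_pred=0.8118  r=-4.4618  x^+=-2.0036  v^+=-0.8037  a^+=0.1197
step 2: x_pred=-2.6854  r=-2.3346  x^+=-4.1586  v^+=-1.5543  a^+=-0.1735
step 3: x_pred=-5.6448  r=5.1448  x^+=-2.3984  v^+=0.1818  a^+=0.4726
step 4: x_pred=-2.0373  r=-2.4327  x^+=-3.5723  v^+=-0.2837  a^+=0.1671
step 5: x_pred=-3.7613  r=5.1013  x^+=-0.5424  v^+=1.7463  a^+=0.8077
step 6: x_pred=1.3812  r=-5.7612  x^+=-2.2541  v^+=0.3605  a^+=0.0842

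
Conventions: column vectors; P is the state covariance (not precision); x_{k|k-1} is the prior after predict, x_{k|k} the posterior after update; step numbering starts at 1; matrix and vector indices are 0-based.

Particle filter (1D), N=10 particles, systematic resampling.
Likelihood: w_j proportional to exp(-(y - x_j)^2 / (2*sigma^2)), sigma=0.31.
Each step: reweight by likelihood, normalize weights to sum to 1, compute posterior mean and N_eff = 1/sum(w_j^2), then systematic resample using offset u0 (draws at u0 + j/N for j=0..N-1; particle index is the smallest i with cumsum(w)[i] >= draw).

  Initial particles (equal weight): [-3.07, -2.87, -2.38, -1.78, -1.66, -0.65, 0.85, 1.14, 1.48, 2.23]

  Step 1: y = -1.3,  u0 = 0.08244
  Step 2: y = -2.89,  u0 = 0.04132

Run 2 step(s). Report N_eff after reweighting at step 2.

step 1: w=[0.0000, 0.0000, 0.0025, 0.3262, 0.5512, 0.1201, 0.0000, 0.0000, 0.0000, 0.0000]  mean=-1.5797  Neff=2.3548  idx=[3, 3, 3, 4, 4, 4, 4, 4, 5, 5]
step 2: w=[0.2404, 0.2404, 0.2404, 0.0558, 0.0558, 0.0558, 0.0558, 0.0558, 0.0000, 0.0000]  mean=-1.7465  Neff=5.2937  idx=[0, 0, 1, 1, 1, 2, 2, 3, 5, 6]

N_eff = 5.2937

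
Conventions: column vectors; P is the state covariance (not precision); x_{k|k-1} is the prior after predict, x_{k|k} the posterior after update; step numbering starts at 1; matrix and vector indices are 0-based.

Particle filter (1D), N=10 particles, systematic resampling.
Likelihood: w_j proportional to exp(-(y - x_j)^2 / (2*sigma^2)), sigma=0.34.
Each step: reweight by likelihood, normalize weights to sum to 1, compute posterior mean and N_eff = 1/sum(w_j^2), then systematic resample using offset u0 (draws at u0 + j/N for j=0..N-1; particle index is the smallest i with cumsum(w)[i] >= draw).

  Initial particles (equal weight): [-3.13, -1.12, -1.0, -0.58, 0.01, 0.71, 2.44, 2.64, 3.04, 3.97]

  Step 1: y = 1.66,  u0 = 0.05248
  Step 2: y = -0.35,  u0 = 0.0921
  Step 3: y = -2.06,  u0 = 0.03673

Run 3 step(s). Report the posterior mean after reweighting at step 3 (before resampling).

post_mean = 0.7100

step 1: w=[0.0000, 0.0000, 0.0000, 0.0000, 0.0001, 0.1866, 0.6657, 0.1452, 0.0024, 0.0000]  mean=2.1476  Neff=2.0038  idx=[5, 5, 6, 6, 6, 6, 6, 6, 7, 7]
step 2: w=[0.5000, 0.5000, 0.0000, 0.0000, 0.0000, 0.0000, 0.0000, 0.0000, 0.0000, 0.0000]  mean=0.7100  Neff=2.0000  idx=[0, 0, 0, 0, 0, 1, 1, 1, 1, 1]
step 3: w=[0.1000, 0.1000, 0.1000, 0.1000, 0.1000, 0.1000, 0.1000, 0.1000, 0.1000, 0.1000]  mean=0.7100  Neff=10.0000  idx=[0, 1, 2, 3, 4, 5, 6, 7, 8, 9]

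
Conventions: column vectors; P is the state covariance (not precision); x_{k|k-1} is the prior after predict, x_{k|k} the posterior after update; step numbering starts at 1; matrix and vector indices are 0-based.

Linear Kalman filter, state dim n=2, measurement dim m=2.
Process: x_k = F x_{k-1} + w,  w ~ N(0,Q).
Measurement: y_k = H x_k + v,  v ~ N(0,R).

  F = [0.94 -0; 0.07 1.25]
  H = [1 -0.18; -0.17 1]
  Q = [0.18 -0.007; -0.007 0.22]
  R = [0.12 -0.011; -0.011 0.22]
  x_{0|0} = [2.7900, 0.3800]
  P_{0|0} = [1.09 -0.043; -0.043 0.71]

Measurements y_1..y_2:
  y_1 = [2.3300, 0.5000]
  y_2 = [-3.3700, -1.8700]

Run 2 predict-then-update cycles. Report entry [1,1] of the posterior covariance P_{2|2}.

step 1: x^-=[2.6226, 0.6703]  P^-=[1.1431 0.0142; 0.0142 1.3272]  S=[1.3010 -0.4296; -0.4296 1.5754]  K=[0.9219 0.1371; 0.1153 0.8724]  nu=[-0.1719, 0.2755]  x^+=[2.5018, 0.8908]  P^+=[0.1163 0.0398; 0.0398 0.1974]
step 2: x^-=[2.3517, 1.2887]  P^-=[0.2827 0.0474; 0.0474 0.5360]  S=[0.4031 -0.1067; -0.1067 0.7480]  K=[0.7068 0.0999; 0.0676 0.7154]  nu=[-5.4898, -2.7589]  x^+=[-1.8041, -1.0561]  P^+=[0.0890 0.0293; 0.0293 0.1616]

P_post[1,1] = 0.1616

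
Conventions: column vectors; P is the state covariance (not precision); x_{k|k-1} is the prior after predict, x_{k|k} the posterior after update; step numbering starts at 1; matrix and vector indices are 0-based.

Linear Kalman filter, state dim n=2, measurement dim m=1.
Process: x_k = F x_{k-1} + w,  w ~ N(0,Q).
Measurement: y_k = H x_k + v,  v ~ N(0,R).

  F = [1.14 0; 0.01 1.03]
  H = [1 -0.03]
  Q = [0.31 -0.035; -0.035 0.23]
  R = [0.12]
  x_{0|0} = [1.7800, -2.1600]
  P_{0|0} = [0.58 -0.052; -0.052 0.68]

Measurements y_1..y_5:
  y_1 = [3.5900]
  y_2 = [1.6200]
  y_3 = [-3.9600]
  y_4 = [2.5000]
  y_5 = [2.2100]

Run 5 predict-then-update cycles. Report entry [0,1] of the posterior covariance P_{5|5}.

step 1: x^-=[2.0292, -2.2070]  P^-=[1.0638 -0.0894; -0.0894 0.9504]  S=[1.1900]  K=[0.8962; -0.0991]  nu=[1.4946]  x^+=[3.3686, -2.3552]  P^+=[0.1080 0.0163; 0.0163 0.9387]
step 2: x^-=[3.8402, -2.3921]  P^-=[0.4504 -0.0147; -0.0147 1.2262]  S=[0.5724]  K=[0.7877; -0.0899]  nu=[-2.2920]  x^+=[2.0349, -2.1861]  P^+=[0.0953 0.0259; 0.0259 1.2216]
step 3: x^-=[2.3198, -2.2313]  P^-=[0.4338 -0.0035; -0.0035 1.5265]  S=[0.5554]  K=[0.7813; -0.0888]  nu=[-6.3468]  x^+=[-2.6388, -1.6675]  P^+=[0.0948 0.0350; 0.0350 1.5221]
step 4: x^-=[-3.0082, -1.7439]  P^-=[0.4332 0.0072; 0.0072 1.8456]  S=[0.5544]  K=[0.7810; -0.0869]  nu=[5.4559]  x^+=[1.2526, -2.2180]  P^+=[0.0951 0.0448; 0.0448 1.8414]
step 5: x^-=[1.4280, -2.2721]  P^-=[0.4335 0.0187; 0.0187 2.1845]  S=[0.5544]  K=[0.7810; -0.0845]  nu=[0.7139]  x^+=[1.9855, -2.3324]  P^+=[0.0954 0.0553; 0.0553 2.1805]

P_post[0,1] = 0.0553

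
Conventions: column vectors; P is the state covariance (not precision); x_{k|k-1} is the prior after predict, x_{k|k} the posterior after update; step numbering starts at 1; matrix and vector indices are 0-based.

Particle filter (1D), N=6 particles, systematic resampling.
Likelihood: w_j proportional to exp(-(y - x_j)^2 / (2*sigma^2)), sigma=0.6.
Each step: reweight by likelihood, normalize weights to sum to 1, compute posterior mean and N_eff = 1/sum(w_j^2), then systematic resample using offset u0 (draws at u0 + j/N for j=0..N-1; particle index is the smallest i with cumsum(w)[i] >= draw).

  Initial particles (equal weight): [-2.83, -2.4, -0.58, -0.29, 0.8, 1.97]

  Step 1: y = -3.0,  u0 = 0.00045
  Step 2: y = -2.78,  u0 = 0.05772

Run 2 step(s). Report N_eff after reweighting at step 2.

step 1: w=[0.6129, 0.3869, 0.0002, 0.0000, 0.0000, 0.0000]  mean=-2.6631  Neff=1.9036  idx=[0, 0, 0, 0, 1, 1]
step 2: w=[0.1772, 0.1772, 0.1772, 0.1772, 0.1455, 0.1455]  mean=-2.7048  Neff=5.9521  idx=[0, 1, 2, 3, 4, 5]

N_eff = 5.9521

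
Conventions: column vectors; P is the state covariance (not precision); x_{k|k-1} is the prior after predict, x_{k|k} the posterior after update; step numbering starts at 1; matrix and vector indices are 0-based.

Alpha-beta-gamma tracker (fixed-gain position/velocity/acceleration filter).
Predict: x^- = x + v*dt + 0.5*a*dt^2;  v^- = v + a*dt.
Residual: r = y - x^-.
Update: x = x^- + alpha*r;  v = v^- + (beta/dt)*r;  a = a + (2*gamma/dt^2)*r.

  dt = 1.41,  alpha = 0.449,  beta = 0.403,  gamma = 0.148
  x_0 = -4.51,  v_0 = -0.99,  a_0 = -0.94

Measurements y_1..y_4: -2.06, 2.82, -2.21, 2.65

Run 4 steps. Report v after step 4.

step 1: x_pred=-6.8403  r=4.7803  x^+=-4.6939  v^+=-0.9491  a^+=-0.2283
step 2: x_pred=-6.2591  r=9.0791  x^+=-2.1826  v^+=1.3240  a^+=1.1235
step 3: x_pred=0.8010  r=-3.0110  x^+=-0.5509  v^+=2.0475  a^+=0.6752
step 4: x_pred=3.0072  r=-0.3572  x^+=2.8468  v^+=2.8974  a^+=0.6220

v_post = 2.8974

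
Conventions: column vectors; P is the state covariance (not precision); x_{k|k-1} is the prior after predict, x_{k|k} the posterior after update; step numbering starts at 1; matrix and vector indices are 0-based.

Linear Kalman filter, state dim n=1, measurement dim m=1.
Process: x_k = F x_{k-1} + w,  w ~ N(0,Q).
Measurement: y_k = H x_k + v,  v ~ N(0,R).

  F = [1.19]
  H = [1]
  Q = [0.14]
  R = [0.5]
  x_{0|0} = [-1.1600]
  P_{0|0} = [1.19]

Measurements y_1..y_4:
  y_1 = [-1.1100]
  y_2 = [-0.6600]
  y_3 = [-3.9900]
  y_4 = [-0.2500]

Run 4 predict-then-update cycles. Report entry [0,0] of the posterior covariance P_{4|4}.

P_post[0,0] = 0.2528

step 1: x^-=[-1.3804]  P^-=[1.8252]  S=[2.3252]  K=[0.7850]  nu=[0.2704]  x^+=[-1.1681]  P^+=[0.3925]
step 2: x^-=[-1.3901]  P^-=[0.6958]  S=[1.1958]  K=[0.5819]  nu=[0.7301]  x^+=[-0.9653]  P^+=[0.2909]
step 3: x^-=[-1.1487]  P^-=[0.5520]  S=[1.0520]  K=[0.5247]  nu=[-2.8413]  x^+=[-2.6396]  P^+=[0.2624]
step 4: x^-=[-3.1411]  P^-=[0.5115]  S=[1.0115]  K=[0.5057]  nu=[2.8911]  x^+=[-1.6791]  P^+=[0.2528]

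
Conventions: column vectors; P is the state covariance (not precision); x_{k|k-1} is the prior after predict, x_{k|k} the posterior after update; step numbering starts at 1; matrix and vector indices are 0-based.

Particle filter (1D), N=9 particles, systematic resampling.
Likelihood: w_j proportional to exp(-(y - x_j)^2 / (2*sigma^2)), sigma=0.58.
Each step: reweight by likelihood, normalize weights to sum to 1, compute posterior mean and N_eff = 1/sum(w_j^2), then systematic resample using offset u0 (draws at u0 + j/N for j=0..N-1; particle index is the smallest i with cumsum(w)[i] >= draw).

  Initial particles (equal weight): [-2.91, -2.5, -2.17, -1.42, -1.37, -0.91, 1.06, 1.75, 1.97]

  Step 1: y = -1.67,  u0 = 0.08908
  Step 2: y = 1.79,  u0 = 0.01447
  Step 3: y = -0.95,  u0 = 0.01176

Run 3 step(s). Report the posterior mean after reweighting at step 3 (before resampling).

step 1: w=[0.0303, 0.1069, 0.2052, 0.2712, 0.2603, 0.1261, 0.0000, 0.0000, 0.0000]  mean=-1.6571  Neff=4.7244  idx=[1, 2, 2, 3, 3, 4, 4, 4, 5]
step 2: w=[0.0000, 0.0000, 0.0000, 0.0105, 0.0105, 0.0169, 0.0169, 0.0169, 0.9283]  mean=-0.9441  Neff=1.1591  idx=[4, 8, 8, 8, 8, 8, 8, 8, 8]
step 3: w=[0.0828, 0.1147, 0.1147, 0.1147, 0.1147, 0.1147, 0.1147, 0.1147, 0.1147]  mean=-0.9522  Neff=8.9274  idx=[0, 1, 2, 3, 4, 5, 6, 7, 8]

post_mean = -0.9522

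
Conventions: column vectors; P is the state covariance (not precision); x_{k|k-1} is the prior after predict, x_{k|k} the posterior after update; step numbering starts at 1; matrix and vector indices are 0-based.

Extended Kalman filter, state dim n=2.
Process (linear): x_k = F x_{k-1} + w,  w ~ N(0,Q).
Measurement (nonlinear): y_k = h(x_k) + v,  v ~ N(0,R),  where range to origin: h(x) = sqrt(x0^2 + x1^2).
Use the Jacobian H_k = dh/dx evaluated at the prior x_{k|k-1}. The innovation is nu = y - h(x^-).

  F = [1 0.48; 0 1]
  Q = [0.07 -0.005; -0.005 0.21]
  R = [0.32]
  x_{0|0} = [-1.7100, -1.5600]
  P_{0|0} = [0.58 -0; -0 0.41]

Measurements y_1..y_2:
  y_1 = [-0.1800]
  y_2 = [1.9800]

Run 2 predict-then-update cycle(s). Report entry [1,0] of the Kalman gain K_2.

K[1,0] = -0.4043

step 1: x^-=[-2.4588, -1.5600]  P^-=[0.7445 0.1918; 0.1918 0.6200]  H_jac=[-0.8444 -0.5357]  S=[1.2023]  K=[-0.6083; -0.4110]  nu=[-3.0919]  x^+=[-0.5779, -0.2893]  P^+=[0.2996 -0.1088; -0.1088 0.4169]
step 2: x^-=[-0.7168, -0.2893]  P^-=[0.3612 0.0864; 0.0864 0.6269]  H_jac=[-0.9273 -0.3743]  S=[0.7784]  K=[-0.4718; -0.4043]  nu=[1.2071]  x^+=[-1.2863, -0.7773]  P^+=[0.1879 -0.0621; -0.0621 0.4997]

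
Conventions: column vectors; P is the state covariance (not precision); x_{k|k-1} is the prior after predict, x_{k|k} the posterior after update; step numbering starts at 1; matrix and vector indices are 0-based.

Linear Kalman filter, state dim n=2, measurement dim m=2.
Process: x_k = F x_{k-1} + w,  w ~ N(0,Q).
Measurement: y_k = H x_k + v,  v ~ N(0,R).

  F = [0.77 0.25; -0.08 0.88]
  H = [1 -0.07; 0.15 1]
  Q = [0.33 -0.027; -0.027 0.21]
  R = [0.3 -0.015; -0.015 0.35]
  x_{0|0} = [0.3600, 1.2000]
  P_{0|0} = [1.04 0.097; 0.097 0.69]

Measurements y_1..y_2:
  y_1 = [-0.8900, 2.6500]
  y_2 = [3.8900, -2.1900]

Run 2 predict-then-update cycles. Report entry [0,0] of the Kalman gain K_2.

K[0,0] = 0.6083

step 1: x^-=[0.5772, 1.0272]  P^-=[1.0271 0.1245; 0.1245 0.7373]  S=[1.3133 0.2107; 0.2107 1.1478]  K=[0.7589 0.1034; -0.0517 0.6681]  nu=[-1.3953, 1.5362]  x^+=[-0.3227, 2.1257]  P^+=[0.2255 -0.0090; -0.0090 0.2360]
step 2: x^-=[0.2829, 1.8964]  P^-=[0.4750 0.0051; 0.0051 0.3955]  S=[0.7762 0.0336; 0.0336 0.7577]  K=[0.6083 0.0738; -0.0518 0.5252]  nu=[3.7398, -4.1289]  x^+=[2.2531, -0.4661]  P^+=[0.1806 -0.0104; -0.0104 0.1862]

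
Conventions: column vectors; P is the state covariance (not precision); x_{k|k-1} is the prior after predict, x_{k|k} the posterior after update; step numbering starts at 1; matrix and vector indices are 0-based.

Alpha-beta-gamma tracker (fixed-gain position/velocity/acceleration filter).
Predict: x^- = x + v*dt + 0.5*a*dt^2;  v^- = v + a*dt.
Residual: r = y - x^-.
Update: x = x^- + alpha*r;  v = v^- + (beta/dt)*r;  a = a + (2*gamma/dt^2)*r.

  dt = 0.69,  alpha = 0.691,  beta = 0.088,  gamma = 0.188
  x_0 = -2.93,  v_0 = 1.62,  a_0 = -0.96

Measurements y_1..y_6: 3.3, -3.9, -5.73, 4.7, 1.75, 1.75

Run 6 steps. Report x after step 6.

x_post = 1.2773

step 1: x_pred=-2.0407  r=5.3407  x^+=1.6497  v^+=1.6387  a^+=3.2578
step 2: x_pred=3.5560  r=-7.4560  x^+=-1.5961  v^+=2.9357  a^+=-2.6305
step 3: x_pred=-0.1966  r=-5.5334  x^+=-4.0202  v^+=0.4150  a^+=-7.0005
step 4: x_pred=-5.4003  r=10.1003  x^+=1.5790  v^+=-3.1272  a^+=0.9762
step 5: x_pred=-0.3464  r=2.0964  x^+=1.1022  v^+=-2.1862  a^+=2.6319
step 6: x_pred=0.2202  r=1.5298  x^+=1.2773  v^+=-0.1752  a^+=3.8400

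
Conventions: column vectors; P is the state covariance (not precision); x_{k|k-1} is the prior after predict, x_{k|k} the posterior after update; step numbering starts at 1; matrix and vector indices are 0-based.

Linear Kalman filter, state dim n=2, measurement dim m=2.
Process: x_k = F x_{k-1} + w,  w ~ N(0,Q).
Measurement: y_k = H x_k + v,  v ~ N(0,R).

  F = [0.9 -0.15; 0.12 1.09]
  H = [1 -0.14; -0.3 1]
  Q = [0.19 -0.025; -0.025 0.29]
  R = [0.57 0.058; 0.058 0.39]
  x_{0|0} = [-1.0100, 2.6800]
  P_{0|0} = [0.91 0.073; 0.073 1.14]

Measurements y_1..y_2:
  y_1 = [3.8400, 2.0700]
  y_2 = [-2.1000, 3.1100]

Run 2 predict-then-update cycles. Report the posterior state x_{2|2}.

step 1: x^-=[-1.3110, 2.8000]  P^-=[0.9330 -0.0428; -0.0428 1.6766]  S=[1.5479 -0.5012; -0.5012 2.1763]  K=[0.6037 -0.0093; 0.0779 0.7943]  nu=[5.5430, -1.1233]  x^+=[2.0455, 2.3396]  P^+=[0.3632 0.1404; 0.1404 0.3564]
step 2: x^-=[1.4900, 2.7956]  P^-=[0.4543 0.0911; 0.0911 0.7554]  S=[1.0136 -0.0891; -0.0891 1.1316]  K=[0.4351 -0.0057; 0.0424 0.6467]  nu=[-3.1986, 0.7614]  x^+=[0.0939, 3.1523]  P^+=[0.2619 0.1016; 0.1016 0.2852]

x_post = [0.0939, 3.1523]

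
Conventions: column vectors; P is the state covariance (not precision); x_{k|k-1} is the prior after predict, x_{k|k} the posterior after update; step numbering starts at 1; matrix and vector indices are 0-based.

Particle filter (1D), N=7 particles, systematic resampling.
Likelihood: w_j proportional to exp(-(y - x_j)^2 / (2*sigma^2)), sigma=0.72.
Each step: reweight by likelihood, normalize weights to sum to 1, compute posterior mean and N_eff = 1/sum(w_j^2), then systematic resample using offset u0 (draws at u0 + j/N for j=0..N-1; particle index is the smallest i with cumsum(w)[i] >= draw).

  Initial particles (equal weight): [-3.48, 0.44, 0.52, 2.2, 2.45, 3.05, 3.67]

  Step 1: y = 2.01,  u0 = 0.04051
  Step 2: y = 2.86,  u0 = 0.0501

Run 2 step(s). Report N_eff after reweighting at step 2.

N_eff = 5.8666

step 1: w=[0.0000, 0.0382, 0.0484, 0.3977, 0.3417, 0.1451, 0.0289]  mean=2.3026  Neff=3.3263  idx=[2, 3, 3, 3, 4, 4, 5]
step 2: w=[0.0011, 0.1415, 0.1415, 0.1415, 0.1832, 0.1832, 0.2080]  mean=2.4666  Neff=5.8666  idx=[1, 2, 3, 4, 5, 5, 6]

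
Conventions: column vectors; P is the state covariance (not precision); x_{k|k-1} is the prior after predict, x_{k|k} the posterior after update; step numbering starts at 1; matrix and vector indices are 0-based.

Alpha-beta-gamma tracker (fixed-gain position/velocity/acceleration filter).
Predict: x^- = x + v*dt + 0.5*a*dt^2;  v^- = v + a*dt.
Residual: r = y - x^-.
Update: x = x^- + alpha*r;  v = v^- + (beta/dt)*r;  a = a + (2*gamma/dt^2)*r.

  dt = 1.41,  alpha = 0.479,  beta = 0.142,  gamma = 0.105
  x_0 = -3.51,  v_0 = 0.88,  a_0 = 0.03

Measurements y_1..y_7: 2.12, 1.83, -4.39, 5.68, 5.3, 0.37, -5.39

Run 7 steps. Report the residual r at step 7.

resid = -7.7898

step 1: x_pred=-2.2394  r=4.3594  x^+=-0.1512  v^+=1.3613  a^+=0.4905
step 2: x_pred=2.2558  r=-0.4258  x^+=2.0518  v^+=2.0100  a^+=0.4455
step 3: x_pred=5.3288  r=-9.7188  x^+=0.6735  v^+=1.6594  a^+=-0.5811
step 4: x_pred=2.4356  r=3.2444  x^+=3.9897  v^+=1.1668  a^+=-0.2384
step 5: x_pred=5.3979  r=-0.0979  x^+=5.3510  v^+=0.8208  a^+=-0.2487
step 6: x_pred=6.2611  r=-5.8911  x^+=3.4393  v^+=-0.1232  a^+=-0.8710
step 7: x_pred=2.3998  r=-7.7898  x^+=-1.3315  v^+=-2.1358  a^+=-1.6938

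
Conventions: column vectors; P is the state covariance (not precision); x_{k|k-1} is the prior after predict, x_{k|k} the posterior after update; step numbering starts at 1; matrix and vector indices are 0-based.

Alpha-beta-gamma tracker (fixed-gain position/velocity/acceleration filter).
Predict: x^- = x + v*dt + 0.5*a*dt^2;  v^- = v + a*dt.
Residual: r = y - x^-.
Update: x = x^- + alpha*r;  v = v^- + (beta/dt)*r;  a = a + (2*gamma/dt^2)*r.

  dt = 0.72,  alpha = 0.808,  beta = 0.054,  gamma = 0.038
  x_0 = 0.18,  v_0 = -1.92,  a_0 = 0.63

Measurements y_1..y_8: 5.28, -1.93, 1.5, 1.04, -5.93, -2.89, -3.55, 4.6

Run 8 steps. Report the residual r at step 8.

step 1: x_pred=-1.0391  r=6.3191  x^+=4.0667  v^+=-0.9925  a^+=1.5564
step 2: x_pred=3.7556  r=-5.6856  x^+=-0.8384  v^+=-0.2983  a^+=0.7229
step 3: x_pred=-0.8658  r=2.3658  x^+=1.0458  v^+=0.3996  a^+=1.0697
step 4: x_pred=1.6108  r=-0.5708  x^+=1.1496  v^+=1.1270  a^+=0.9860
step 5: x_pred=2.2166  r=-8.1466  x^+=-4.3658  v^+=1.2260  a^+=-0.2083
step 6: x_pred=-3.5371  r=0.6471  x^+=-3.0143  v^+=1.1245  a^+=-0.1134
step 7: x_pred=-2.2340  r=-1.3160  x^+=-3.2973  v^+=0.9441  a^+=-0.3064
step 8: x_pred=-2.6969  r=7.2969  x^+=3.1990  v^+=1.2708  a^+=0.7634

resid = 7.2969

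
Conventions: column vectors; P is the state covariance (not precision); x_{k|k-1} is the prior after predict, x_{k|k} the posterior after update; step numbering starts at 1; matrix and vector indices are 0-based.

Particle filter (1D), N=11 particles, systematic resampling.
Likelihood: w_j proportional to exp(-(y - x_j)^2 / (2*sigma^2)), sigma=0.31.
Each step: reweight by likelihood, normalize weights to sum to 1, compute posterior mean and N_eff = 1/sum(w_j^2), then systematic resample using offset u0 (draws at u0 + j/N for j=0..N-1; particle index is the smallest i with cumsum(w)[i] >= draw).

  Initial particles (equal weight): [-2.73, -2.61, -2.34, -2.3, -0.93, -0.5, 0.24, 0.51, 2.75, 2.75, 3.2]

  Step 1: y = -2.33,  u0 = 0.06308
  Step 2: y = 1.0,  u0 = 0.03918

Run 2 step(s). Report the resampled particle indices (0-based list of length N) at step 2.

resampled_idx = [4, 6, 7, 7, 8, 8, 9, 9, 9, 10, 10]

step 1: w=[0.1405, 0.2149, 0.3229, 0.3216, 0.0000, 0.0000, 0.0000, 0.0000, 0.0000, 0.0000, 0.0000]  mean=-2.4400  Neff=3.6542  idx=[0, 1, 1, 1, 2, 2, 2, 3, 3, 3, 3]
step 2: w=[0.0000, 0.0000, 0.0000, 0.0000, 0.0528, 0.0528, 0.0528, 0.2104, 0.2104, 0.2104, 0.2104]  mean=-2.3063  Neff=5.3935  idx=[4, 6, 7, 7, 8, 8, 9, 9, 9, 10, 10]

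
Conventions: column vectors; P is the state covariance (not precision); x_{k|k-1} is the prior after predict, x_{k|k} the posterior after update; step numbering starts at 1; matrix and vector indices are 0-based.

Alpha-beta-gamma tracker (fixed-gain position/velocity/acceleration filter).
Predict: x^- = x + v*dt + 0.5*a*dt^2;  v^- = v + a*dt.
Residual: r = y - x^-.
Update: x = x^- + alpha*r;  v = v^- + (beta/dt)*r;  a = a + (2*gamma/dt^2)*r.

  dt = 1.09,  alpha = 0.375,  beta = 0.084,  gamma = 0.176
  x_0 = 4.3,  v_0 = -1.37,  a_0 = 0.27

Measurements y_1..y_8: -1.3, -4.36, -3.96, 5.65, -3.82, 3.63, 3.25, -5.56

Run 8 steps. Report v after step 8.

step 1: x_pred=2.9671  r=-4.2671  x^+=1.3669  v^+=-1.4045  a^+=-0.9942
step 2: x_pred=-0.7546  r=-3.6054  x^+=-2.1066  v^+=-2.7661  a^+=-2.0624
step 3: x_pred=-6.3468  r=2.3868  x^+=-5.4518  v^+=-4.8301  a^+=-1.3552
step 4: x_pred=-11.5217  r=17.1717  x^+=-5.0823  v^+=-4.9840  a^+=3.7322
step 5: x_pred=-8.2978  r=4.4778  x^+=-6.6186  v^+=-0.5708  a^+=5.0589
step 6: x_pred=-4.2355  r=7.8655  x^+=-1.2860  v^+=5.5495  a^+=7.3892
step 7: x_pred=9.1526  r=-5.9026  x^+=6.9391  v^+=13.1489  a^+=5.6404
step 8: x_pred=24.6221  r=-30.1821  x^+=13.3038  v^+=16.9710  a^+=-3.3017

v_post = 16.9710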